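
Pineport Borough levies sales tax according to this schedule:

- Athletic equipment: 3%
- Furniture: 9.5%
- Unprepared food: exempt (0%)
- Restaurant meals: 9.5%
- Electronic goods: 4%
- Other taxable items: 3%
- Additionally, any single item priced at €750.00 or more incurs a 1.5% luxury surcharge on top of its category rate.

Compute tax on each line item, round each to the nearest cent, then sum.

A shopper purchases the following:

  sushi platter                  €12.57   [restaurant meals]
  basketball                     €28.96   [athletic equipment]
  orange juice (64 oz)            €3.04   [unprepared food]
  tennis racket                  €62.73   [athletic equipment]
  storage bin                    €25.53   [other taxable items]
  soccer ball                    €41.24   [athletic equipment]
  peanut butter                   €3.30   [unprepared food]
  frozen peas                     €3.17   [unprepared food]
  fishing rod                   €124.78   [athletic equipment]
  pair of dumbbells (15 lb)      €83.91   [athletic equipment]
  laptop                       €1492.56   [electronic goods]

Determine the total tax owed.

Sushi platter €12.57: restaurant meals → 9.5% → €1.19
Basketball €28.96: athletic equipment → 3% → €0.87
Orange juice (64 oz) €3.04: unprepared food → 0% → €0.00
Tennis racket €62.73: athletic equipment → 3% → €1.88
Storage bin €25.53: other taxable items → 3% → €0.77
Soccer ball €41.24: athletic equipment → 3% → €1.24
Peanut butter €3.30: unprepared food → 0% → €0.00
Frozen peas €3.17: unprepared food → 0% → €0.00
Fishing rod €124.78: athletic equipment → 3% → €3.74
Pair of dumbbells (15 lb) €83.91: athletic equipment → 3% → €2.52
Laptop €1492.56: electronic goods → 4% + 1.5% surcharge = 5.5% → €82.09
Total tax = €1.19 + €0.87 + €1.88 + €0.77 + €1.24 + €3.74 + €2.52 + €82.09 = €94.30

€94.30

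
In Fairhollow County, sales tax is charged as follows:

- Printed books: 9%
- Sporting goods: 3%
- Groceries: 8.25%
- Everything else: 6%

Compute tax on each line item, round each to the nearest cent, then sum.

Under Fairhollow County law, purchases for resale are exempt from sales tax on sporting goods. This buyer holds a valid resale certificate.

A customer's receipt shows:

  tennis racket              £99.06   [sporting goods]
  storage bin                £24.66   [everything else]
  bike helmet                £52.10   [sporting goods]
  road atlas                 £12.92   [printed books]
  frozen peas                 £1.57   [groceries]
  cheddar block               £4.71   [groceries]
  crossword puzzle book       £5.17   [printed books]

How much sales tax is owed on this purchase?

£3.63

Tennis racket £99.06: sporting goods, buyer-exempt → 0% → £0.00
Storage bin £24.66: everything else → 6% → £1.48
Bike helmet £52.10: sporting goods, buyer-exempt → 0% → £0.00
Road atlas £12.92: printed books → 9% → £1.16
Frozen peas £1.57: groceries → 8.25% → £0.13
Cheddar block £4.71: groceries → 8.25% → £0.39
Crossword puzzle book £5.17: printed books → 9% → £0.47
Total tax = £1.48 + £1.16 + £0.13 + £0.39 + £0.47 = £3.63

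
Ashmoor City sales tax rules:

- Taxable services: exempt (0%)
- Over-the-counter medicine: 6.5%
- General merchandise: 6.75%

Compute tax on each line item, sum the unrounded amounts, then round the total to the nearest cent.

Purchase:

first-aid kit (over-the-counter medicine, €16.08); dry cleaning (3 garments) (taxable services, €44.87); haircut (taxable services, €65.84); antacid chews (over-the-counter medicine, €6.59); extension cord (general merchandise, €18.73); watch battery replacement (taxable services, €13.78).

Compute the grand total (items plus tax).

€168.63

First-aid kit €16.08: over-the-counter medicine → 6.5% → €1.0452
Dry cleaning (3 garments) €44.87: taxable services → 0% → €0.00
Haircut €65.84: taxable services → 0% → €0.00
Antacid chews €6.59: over-the-counter medicine → 6.5% → €0.42835
Extension cord €18.73: general merchandise → 6.75% → €1.264275
Watch battery replacement €13.78: taxable services → 0% → €0.00
Subtotal = €165.89; unrounded tax = €2.737825 → €2.74; total due = €168.63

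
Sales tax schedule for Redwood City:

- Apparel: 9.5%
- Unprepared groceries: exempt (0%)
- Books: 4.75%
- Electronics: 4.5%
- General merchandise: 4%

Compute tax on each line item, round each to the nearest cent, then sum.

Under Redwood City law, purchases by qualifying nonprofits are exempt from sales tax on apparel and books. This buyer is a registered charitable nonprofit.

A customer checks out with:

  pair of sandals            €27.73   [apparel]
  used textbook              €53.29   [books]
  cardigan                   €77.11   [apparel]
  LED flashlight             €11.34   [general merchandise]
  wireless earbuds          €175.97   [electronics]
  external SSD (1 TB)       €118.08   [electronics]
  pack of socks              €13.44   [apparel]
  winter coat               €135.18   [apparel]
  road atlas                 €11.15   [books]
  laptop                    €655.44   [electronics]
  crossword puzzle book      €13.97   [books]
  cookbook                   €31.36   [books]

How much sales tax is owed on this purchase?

Pair of sandals €27.73: apparel, buyer-exempt → 0% → €0.00
Used textbook €53.29: books, buyer-exempt → 0% → €0.00
Cardigan €77.11: apparel, buyer-exempt → 0% → €0.00
LED flashlight €11.34: general merchandise → 4% → €0.45
Wireless earbuds €175.97: electronics → 4.5% → €7.92
External SSD (1 TB) €118.08: electronics → 4.5% → €5.31
Pack of socks €13.44: apparel, buyer-exempt → 0% → €0.00
Winter coat €135.18: apparel, buyer-exempt → 0% → €0.00
Road atlas €11.15: books, buyer-exempt → 0% → €0.00
Laptop €655.44: electronics → 4.5% → €29.49
Crossword puzzle book €13.97: books, buyer-exempt → 0% → €0.00
Cookbook €31.36: books, buyer-exempt → 0% → €0.00
Total tax = €0.45 + €7.92 + €5.31 + €29.49 = €43.17

€43.17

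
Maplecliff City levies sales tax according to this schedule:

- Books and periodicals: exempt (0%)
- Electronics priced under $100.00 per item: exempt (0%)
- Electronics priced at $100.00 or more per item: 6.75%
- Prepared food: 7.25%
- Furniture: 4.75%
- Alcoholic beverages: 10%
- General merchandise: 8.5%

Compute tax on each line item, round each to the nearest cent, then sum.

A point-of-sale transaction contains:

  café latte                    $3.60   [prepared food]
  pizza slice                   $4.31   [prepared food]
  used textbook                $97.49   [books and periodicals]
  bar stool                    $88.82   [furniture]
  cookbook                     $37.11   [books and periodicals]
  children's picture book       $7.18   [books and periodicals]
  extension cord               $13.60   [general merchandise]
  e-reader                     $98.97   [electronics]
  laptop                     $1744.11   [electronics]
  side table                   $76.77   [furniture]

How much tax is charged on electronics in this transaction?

$117.73

E-reader $98.97: electronics, under $100.00 → 0% → $0.00
Laptop $1744.11: electronics, $100.00 or more → 6.75% → $117.73
Tax on electronics = $0.00 + $117.73 = $117.73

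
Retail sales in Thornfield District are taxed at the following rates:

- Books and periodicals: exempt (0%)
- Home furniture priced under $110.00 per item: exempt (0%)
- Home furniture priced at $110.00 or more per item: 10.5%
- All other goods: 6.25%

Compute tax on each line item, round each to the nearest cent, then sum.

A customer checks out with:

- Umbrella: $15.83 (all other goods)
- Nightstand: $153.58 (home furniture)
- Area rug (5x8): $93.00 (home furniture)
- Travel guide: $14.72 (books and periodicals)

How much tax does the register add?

Umbrella $15.83: all other goods → 6.25% → $0.99
Nightstand $153.58: home furniture, $110.00 or more → 10.5% → $16.13
Area rug (5x8) $93.00: home furniture, under $110.00 → 0% → $0.00
Travel guide $14.72: books and periodicals → 0% → $0.00
Total tax = $0.99 + $16.13 = $17.12

$17.12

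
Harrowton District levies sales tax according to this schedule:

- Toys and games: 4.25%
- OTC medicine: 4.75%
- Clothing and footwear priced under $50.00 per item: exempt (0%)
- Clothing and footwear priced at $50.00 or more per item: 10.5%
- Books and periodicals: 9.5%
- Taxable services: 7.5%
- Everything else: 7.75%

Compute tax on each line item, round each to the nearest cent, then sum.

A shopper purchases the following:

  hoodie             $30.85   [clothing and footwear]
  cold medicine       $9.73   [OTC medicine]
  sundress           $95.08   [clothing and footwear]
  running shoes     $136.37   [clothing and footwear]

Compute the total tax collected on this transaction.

Hoodie $30.85: clothing and footwear, under $50.00 → 0% → $0.00
Cold medicine $9.73: OTC medicine → 4.75% → $0.46
Sundress $95.08: clothing and footwear, $50.00 or more → 10.5% → $9.98
Running shoes $136.37: clothing and footwear, $50.00 or more → 10.5% → $14.32
Total tax = $0.46 + $9.98 + $14.32 = $24.76

$24.76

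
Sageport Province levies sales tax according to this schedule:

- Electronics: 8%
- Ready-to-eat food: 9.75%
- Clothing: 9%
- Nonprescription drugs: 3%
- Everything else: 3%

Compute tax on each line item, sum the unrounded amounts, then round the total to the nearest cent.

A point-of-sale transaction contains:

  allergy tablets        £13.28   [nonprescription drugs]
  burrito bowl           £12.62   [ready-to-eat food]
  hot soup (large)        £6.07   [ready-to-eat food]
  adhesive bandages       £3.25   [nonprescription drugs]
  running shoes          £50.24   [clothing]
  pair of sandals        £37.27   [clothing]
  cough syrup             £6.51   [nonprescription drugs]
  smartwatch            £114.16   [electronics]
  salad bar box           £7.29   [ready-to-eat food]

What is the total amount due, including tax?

£270.92

Allergy tablets £13.28: nonprescription drugs → 3% → £0.3984
Burrito bowl £12.62: ready-to-eat food → 9.75% → £1.23045
Hot soup (large) £6.07: ready-to-eat food → 9.75% → £0.591825
Adhesive bandages £3.25: nonprescription drugs → 3% → £0.0975
Running shoes £50.24: clothing → 9% → £4.5216
Pair of sandals £37.27: clothing → 9% → £3.3543
Cough syrup £6.51: nonprescription drugs → 3% → £0.1953
Smartwatch £114.16: electronics → 8% → £9.1328
Salad bar box £7.29: ready-to-eat food → 9.75% → £0.710775
Subtotal = £250.69; unrounded tax = £20.23295 → £20.23; total due = £270.92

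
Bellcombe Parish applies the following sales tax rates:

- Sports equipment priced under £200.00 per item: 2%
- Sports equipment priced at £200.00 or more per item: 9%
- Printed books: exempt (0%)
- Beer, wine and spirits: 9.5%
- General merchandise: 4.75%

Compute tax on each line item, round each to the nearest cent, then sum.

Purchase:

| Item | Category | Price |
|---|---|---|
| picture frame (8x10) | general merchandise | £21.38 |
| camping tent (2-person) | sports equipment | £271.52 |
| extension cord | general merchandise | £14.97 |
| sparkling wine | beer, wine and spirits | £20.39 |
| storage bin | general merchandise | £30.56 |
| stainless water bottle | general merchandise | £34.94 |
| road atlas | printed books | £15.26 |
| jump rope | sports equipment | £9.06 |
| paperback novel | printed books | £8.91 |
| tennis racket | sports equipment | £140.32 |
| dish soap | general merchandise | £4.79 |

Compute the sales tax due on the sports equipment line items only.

Camping tent (2-person) £271.52: sports equipment, £200.00 or more → 9% → £24.44
Jump rope £9.06: sports equipment, under £200.00 → 2% → £0.18
Tennis racket £140.32: sports equipment, under £200.00 → 2% → £2.81
Tax on sports equipment = £24.44 + £0.18 + £2.81 = £27.43

£27.43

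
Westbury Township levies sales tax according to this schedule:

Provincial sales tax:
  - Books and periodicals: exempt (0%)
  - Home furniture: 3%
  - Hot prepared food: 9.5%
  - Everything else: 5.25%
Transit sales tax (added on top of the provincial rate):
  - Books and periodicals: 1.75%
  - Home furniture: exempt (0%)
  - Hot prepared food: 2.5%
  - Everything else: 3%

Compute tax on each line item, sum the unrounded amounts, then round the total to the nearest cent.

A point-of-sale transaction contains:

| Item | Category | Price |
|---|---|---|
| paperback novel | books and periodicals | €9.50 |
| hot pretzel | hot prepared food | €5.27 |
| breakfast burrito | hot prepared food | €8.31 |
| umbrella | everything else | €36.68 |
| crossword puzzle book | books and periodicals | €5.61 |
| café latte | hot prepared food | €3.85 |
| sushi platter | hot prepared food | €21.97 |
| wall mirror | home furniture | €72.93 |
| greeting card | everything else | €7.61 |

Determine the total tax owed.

Paperback novel €9.50: books and periodicals → 0% + 1.75% transit = 1.75% → €0.16625
Hot pretzel €5.27: hot prepared food → 9.5% + 2.5% transit = 12% → €0.6324
Breakfast burrito €8.31: hot prepared food → 9.5% + 2.5% transit = 12% → €0.9972
Umbrella €36.68: everything else → 5.25% + 3% transit = 8.25% → €3.0261
Crossword puzzle book €5.61: books and periodicals → 0% + 1.75% transit = 1.75% → €0.098175
Café latte €3.85: hot prepared food → 9.5% + 2.5% transit = 12% → €0.462
Sushi platter €21.97: hot prepared food → 9.5% + 2.5% transit = 12% → €2.6364
Wall mirror €72.93: home furniture → 3% + 0% transit = 3% → €2.1879
Greeting card €7.61: everything else → 5.25% + 3% transit = 8.25% → €0.627825
Unrounded tax sum = €10.83425 → €10.83

€10.83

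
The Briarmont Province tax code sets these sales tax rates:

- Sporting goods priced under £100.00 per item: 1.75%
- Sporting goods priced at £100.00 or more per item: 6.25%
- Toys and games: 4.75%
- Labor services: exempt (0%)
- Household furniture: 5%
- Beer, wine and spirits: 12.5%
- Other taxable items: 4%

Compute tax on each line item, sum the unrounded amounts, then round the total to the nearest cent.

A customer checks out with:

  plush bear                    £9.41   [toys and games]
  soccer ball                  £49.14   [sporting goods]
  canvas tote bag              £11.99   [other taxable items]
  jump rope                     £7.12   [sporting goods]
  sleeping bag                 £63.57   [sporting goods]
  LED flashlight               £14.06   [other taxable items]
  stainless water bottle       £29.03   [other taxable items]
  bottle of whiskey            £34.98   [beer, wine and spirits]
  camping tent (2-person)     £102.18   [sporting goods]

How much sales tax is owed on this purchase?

Plush bear £9.41: toys and games → 4.75% → £0.446975
Soccer ball £49.14: sporting goods, under £100.00 → 1.75% → £0.85995
Canvas tote bag £11.99: other taxable items → 4% → £0.4796
Jump rope £7.12: sporting goods, under £100.00 → 1.75% → £0.1246
Sleeping bag £63.57: sporting goods, under £100.00 → 1.75% → £1.112475
LED flashlight £14.06: other taxable items → 4% → £0.5624
Stainless water bottle £29.03: other taxable items → 4% → £1.1612
Bottle of whiskey £34.98: beer, wine and spirits → 12.5% → £4.3725
Camping tent (2-person) £102.18: sporting goods, £100.00 or more → 6.25% → £6.38625
Unrounded tax sum = £15.50595 → £15.51

£15.51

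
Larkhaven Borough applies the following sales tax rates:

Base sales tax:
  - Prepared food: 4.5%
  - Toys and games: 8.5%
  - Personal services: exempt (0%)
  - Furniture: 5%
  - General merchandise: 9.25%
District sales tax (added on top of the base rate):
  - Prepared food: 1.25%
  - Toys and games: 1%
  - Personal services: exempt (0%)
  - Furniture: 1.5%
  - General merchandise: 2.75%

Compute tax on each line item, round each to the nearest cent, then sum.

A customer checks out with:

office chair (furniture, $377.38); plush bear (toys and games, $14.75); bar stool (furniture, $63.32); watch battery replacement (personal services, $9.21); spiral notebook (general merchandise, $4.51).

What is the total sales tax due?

$30.59

Office chair $377.38: furniture → 5% + 1.5% district = 6.5% → $24.53
Plush bear $14.75: toys and games → 8.5% + 1% district = 9.5% → $1.40
Bar stool $63.32: furniture → 5% + 1.5% district = 6.5% → $4.12
Watch battery replacement $9.21: personal services → 0% + 0% district = 0% → $0.00
Spiral notebook $4.51: general merchandise → 9.25% + 2.75% district = 12% → $0.54
Total tax = $24.53 + $1.40 + $4.12 + $0.54 = $30.59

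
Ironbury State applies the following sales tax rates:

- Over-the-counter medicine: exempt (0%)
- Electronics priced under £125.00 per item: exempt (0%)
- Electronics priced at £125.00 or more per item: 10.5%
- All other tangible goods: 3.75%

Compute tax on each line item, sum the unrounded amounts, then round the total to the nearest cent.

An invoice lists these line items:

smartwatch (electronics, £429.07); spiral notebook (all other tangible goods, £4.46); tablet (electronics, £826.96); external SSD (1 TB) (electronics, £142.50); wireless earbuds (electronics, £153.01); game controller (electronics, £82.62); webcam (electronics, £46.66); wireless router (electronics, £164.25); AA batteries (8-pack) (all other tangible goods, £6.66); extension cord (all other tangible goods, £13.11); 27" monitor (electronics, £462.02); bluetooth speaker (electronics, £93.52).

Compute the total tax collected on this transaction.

Smartwatch £429.07: electronics, £125.00 or more → 10.5% → £45.05235
Spiral notebook £4.46: all other tangible goods → 3.75% → £0.16725
Tablet £826.96: electronics, £125.00 or more → 10.5% → £86.8308
External SSD (1 TB) £142.50: electronics, £125.00 or more → 10.5% → £14.9625
Wireless earbuds £153.01: electronics, £125.00 or more → 10.5% → £16.06605
Game controller £82.62: electronics, under £125.00 → 0% → £0.00
Webcam £46.66: electronics, under £125.00 → 0% → £0.00
Wireless router £164.25: electronics, £125.00 or more → 10.5% → £17.24625
AA batteries (8-pack) £6.66: all other tangible goods → 3.75% → £0.24975
Extension cord £13.11: all other tangible goods → 3.75% → £0.491625
27" monitor £462.02: electronics, £125.00 or more → 10.5% → £48.5121
Bluetooth speaker £93.52: electronics, under £125.00 → 0% → £0.00
Unrounded tax sum = £229.578675 → £229.58

£229.58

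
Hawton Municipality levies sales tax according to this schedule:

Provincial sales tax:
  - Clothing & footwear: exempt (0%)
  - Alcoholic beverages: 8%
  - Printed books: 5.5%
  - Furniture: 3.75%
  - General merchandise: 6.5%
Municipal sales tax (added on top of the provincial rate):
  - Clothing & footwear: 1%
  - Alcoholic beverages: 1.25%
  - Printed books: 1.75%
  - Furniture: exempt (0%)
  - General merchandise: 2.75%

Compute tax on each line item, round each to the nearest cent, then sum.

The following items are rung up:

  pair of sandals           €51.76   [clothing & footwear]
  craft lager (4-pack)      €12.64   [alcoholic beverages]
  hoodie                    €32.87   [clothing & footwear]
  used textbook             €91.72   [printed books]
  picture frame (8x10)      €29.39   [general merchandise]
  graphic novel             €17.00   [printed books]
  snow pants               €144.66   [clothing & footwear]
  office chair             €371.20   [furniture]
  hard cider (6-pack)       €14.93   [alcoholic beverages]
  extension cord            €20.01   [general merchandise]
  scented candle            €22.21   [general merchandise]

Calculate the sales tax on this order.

Pair of sandals €51.76: clothing & footwear → 0% + 1% municipal = 1% → €0.52
Craft lager (4-pack) €12.64: alcoholic beverages → 8% + 1.25% municipal = 9.25% → €1.17
Hoodie €32.87: clothing & footwear → 0% + 1% municipal = 1% → €0.33
Used textbook €91.72: printed books → 5.5% + 1.75% municipal = 7.25% → €6.65
Picture frame (8x10) €29.39: general merchandise → 6.5% + 2.75% municipal = 9.25% → €2.72
Graphic novel €17.00: printed books → 5.5% + 1.75% municipal = 7.25% → €1.23
Snow pants €144.66: clothing & footwear → 0% + 1% municipal = 1% → €1.45
Office chair €371.20: furniture → 3.75% + 0% municipal = 3.75% → €13.92
Hard cider (6-pack) €14.93: alcoholic beverages → 8% + 1.25% municipal = 9.25% → €1.38
Extension cord €20.01: general merchandise → 6.5% + 2.75% municipal = 9.25% → €1.85
Scented candle €22.21: general merchandise → 6.5% + 2.75% municipal = 9.25% → €2.05
Total tax = €0.52 + €1.17 + €0.33 + €6.65 + €2.72 + €1.23 + €1.45 + €13.92 + €1.38 + €1.85 + €2.05 = €33.27

€33.27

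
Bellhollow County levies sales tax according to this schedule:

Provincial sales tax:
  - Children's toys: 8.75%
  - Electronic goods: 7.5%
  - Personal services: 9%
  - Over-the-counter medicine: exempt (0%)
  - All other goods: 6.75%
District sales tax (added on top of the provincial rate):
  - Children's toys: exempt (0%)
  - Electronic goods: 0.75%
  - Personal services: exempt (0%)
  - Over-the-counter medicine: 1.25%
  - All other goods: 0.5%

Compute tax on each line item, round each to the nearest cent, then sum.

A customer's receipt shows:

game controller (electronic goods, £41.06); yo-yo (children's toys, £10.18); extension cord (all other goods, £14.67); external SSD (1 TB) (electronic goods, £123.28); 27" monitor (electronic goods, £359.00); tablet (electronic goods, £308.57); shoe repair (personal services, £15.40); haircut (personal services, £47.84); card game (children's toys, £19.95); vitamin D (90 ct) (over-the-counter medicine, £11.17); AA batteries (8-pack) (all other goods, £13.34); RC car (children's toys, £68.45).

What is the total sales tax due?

£85.14

Game controller £41.06: electronic goods → 7.5% + 0.75% district = 8.25% → £3.39
Yo-yo £10.18: children's toys → 8.75% + 0% district = 8.75% → £0.89
Extension cord £14.67: all other goods → 6.75% + 0.5% district = 7.25% → £1.06
External SSD (1 TB) £123.28: electronic goods → 7.5% + 0.75% district = 8.25% → £10.17
27" monitor £359.00: electronic goods → 7.5% + 0.75% district = 8.25% → £29.62
Tablet £308.57: electronic goods → 7.5% + 0.75% district = 8.25% → £25.46
Shoe repair £15.40: personal services → 9% + 0% district = 9% → £1.39
Haircut £47.84: personal services → 9% + 0% district = 9% → £4.31
Card game £19.95: children's toys → 8.75% + 0% district = 8.75% → £1.75
Vitamin D (90 ct) £11.17: over-the-counter medicine → 0% + 1.25% district = 1.25% → £0.14
AA batteries (8-pack) £13.34: all other goods → 6.75% + 0.5% district = 7.25% → £0.97
RC car £68.45: children's toys → 8.75% + 0% district = 8.75% → £5.99
Total tax = £3.39 + £0.89 + £1.06 + £10.17 + £29.62 + £25.46 + £1.39 + £4.31 + £1.75 + £0.14 + £0.97 + £5.99 = £85.14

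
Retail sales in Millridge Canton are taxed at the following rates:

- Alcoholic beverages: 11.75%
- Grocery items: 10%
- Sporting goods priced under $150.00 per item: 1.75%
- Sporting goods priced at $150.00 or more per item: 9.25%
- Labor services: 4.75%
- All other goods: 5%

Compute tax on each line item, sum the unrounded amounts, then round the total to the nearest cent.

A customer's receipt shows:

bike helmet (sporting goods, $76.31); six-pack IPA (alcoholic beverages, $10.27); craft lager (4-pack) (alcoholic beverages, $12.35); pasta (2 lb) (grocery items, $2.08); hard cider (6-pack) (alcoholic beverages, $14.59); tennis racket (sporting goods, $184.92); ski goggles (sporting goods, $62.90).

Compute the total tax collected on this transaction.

Bike helmet $76.31: sporting goods, under $150.00 → 1.75% → $1.335425
Six-pack IPA $10.27: alcoholic beverages → 11.75% → $1.206725
Craft lager (4-pack) $12.35: alcoholic beverages → 11.75% → $1.451125
Pasta (2 lb) $2.08: grocery items → 10% → $0.208
Hard cider (6-pack) $14.59: alcoholic beverages → 11.75% → $1.714325
Tennis racket $184.92: sporting goods, $150.00 or more → 9.25% → $17.1051
Ski goggles $62.90: sporting goods, under $150.00 → 1.75% → $1.10075
Unrounded tax sum = $24.12145 → $24.12

$24.12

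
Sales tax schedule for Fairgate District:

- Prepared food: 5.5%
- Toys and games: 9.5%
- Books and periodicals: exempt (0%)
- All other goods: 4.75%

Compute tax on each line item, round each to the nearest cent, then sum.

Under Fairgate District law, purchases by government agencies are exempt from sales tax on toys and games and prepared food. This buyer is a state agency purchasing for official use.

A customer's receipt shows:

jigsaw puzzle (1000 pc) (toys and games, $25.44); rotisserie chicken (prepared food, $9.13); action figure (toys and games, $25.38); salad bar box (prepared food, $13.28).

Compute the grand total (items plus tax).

Jigsaw puzzle (1000 pc) $25.44: toys and games, buyer-exempt → 0% → $0.00
Rotisserie chicken $9.13: prepared food, buyer-exempt → 0% → $0.00
Action figure $25.38: toys and games, buyer-exempt → 0% → $0.00
Salad bar box $13.28: prepared food, buyer-exempt → 0% → $0.00
Subtotal = $73.23; tax = $0.00; total due = $73.23

$73.23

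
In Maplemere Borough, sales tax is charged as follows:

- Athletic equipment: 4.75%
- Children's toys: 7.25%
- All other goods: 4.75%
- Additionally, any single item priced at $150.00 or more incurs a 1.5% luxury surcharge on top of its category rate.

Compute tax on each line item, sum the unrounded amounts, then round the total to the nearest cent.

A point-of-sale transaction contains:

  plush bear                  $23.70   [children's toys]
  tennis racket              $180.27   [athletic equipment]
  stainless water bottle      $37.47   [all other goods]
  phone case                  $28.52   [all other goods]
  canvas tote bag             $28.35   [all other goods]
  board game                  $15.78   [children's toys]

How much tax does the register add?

Plush bear $23.70: children's toys → 7.25% → $1.71825
Tennis racket $180.27: athletic equipment → 4.75% + 1.5% surcharge = 6.25% → $11.266875
Stainless water bottle $37.47: all other goods → 4.75% → $1.779825
Phone case $28.52: all other goods → 4.75% → $1.3547
Canvas tote bag $28.35: all other goods → 4.75% → $1.346625
Board game $15.78: children's toys → 7.25% → $1.14405
Unrounded tax sum = $18.610325 → $18.61

$18.61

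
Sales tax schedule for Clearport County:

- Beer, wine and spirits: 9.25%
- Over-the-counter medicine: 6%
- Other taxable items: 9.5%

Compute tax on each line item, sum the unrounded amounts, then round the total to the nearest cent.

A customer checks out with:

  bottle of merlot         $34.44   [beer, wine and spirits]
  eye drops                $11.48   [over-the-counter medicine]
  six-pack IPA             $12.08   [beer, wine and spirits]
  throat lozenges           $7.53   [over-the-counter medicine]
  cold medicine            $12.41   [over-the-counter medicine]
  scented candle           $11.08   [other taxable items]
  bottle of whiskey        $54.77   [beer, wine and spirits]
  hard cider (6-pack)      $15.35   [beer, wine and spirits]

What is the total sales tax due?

$13.73

Bottle of merlot $34.44: beer, wine and spirits → 9.25% → $3.1857
Eye drops $11.48: over-the-counter medicine → 6% → $0.6888
Six-pack IPA $12.08: beer, wine and spirits → 9.25% → $1.1174
Throat lozenges $7.53: over-the-counter medicine → 6% → $0.4518
Cold medicine $12.41: over-the-counter medicine → 6% → $0.7446
Scented candle $11.08: other taxable items → 9.5% → $1.0526
Bottle of whiskey $54.77: beer, wine and spirits → 9.25% → $5.066225
Hard cider (6-pack) $15.35: beer, wine and spirits → 9.25% → $1.419875
Unrounded tax sum = $13.727 → $13.73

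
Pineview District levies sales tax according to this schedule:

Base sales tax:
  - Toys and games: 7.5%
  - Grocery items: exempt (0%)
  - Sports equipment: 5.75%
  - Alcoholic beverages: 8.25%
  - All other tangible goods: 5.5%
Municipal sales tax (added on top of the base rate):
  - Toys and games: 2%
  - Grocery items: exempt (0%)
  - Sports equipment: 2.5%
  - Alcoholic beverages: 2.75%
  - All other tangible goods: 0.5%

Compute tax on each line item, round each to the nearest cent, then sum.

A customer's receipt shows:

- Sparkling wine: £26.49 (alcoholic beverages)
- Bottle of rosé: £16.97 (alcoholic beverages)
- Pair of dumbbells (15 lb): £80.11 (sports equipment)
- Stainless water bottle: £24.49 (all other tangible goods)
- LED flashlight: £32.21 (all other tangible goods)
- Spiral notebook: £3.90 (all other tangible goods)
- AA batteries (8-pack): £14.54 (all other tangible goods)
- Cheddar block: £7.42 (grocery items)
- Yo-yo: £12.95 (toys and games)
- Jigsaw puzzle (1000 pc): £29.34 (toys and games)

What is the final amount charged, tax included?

£268.33

Sparkling wine £26.49: alcoholic beverages → 8.25% + 2.75% municipal = 11% → £2.91
Bottle of rosé £16.97: alcoholic beverages → 8.25% + 2.75% municipal = 11% → £1.87
Pair of dumbbells (15 lb) £80.11: sports equipment → 5.75% + 2.5% municipal = 8.25% → £6.61
Stainless water bottle £24.49: all other tangible goods → 5.5% + 0.5% municipal = 6% → £1.47
LED flashlight £32.21: all other tangible goods → 5.5% + 0.5% municipal = 6% → £1.93
Spiral notebook £3.90: all other tangible goods → 5.5% + 0.5% municipal = 6% → £0.23
AA batteries (8-pack) £14.54: all other tangible goods → 5.5% + 0.5% municipal = 6% → £0.87
Cheddar block £7.42: grocery items → 0% + 0% municipal = 0% → £0.00
Yo-yo £12.95: toys and games → 7.5% + 2% municipal = 9.5% → £1.23
Jigsaw puzzle (1000 pc) £29.34: toys and games → 7.5% + 2% municipal = 9.5% → £2.79
Subtotal = £248.42; tax = £19.91; total due = £268.33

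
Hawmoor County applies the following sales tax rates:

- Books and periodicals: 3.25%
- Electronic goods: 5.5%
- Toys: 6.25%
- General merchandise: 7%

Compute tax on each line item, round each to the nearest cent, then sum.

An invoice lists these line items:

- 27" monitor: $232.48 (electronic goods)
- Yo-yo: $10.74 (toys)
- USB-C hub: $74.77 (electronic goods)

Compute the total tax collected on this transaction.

27" monitor $232.48: electronic goods → 5.5% → $12.79
Yo-yo $10.74: toys → 6.25% → $0.67
USB-C hub $74.77: electronic goods → 5.5% → $4.11
Total tax = $12.79 + $0.67 + $4.11 = $17.57

$17.57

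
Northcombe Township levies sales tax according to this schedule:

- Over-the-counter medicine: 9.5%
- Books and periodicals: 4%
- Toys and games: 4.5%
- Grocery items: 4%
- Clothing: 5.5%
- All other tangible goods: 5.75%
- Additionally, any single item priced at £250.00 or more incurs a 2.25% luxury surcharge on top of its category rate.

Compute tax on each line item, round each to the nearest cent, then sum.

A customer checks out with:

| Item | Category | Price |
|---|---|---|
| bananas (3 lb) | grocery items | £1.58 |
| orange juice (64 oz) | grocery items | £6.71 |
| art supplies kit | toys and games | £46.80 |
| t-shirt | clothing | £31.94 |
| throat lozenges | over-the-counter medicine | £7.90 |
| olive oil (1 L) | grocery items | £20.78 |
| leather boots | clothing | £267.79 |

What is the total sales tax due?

£26.53

Bananas (3 lb) £1.58: grocery items → 4% → £0.06
Orange juice (64 oz) £6.71: grocery items → 4% → £0.27
Art supplies kit £46.80: toys and games → 4.5% → £2.11
T-shirt £31.94: clothing → 5.5% → £1.76
Throat lozenges £7.90: over-the-counter medicine → 9.5% → £0.75
Olive oil (1 L) £20.78: grocery items → 4% → £0.83
Leather boots £267.79: clothing → 5.5% + 2.25% surcharge = 7.75% → £20.75
Total tax = £0.06 + £0.27 + £2.11 + £1.76 + £0.75 + £0.83 + £20.75 = £26.53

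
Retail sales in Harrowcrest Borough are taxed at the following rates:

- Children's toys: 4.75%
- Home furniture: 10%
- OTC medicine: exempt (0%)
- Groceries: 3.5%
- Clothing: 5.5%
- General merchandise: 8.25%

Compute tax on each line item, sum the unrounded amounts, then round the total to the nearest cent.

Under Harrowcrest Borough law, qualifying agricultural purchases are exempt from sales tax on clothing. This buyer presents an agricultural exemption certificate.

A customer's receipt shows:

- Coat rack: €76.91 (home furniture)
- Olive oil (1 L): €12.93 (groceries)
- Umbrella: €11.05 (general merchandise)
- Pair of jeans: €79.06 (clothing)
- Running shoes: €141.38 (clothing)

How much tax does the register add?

€9.06

Coat rack €76.91: home furniture → 10% → €7.691
Olive oil (1 L) €12.93: groceries → 3.5% → €0.45255
Umbrella €11.05: general merchandise → 8.25% → €0.911625
Pair of jeans €79.06: clothing, buyer-exempt → 0% → €0.00
Running shoes €141.38: clothing, buyer-exempt → 0% → €0.00
Unrounded tax sum = €9.055175 → €9.06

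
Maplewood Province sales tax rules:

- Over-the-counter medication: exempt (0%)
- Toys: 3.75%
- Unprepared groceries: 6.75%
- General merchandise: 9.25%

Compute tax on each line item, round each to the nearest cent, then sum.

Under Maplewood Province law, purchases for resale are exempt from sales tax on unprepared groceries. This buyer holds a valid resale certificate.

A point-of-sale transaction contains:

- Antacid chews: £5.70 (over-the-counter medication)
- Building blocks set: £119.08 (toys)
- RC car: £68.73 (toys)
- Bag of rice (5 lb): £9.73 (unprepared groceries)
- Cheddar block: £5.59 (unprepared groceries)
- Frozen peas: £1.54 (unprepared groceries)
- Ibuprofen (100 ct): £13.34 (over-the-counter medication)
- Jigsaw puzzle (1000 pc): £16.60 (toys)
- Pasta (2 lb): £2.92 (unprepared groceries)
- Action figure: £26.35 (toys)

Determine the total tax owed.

Antacid chews £5.70: over-the-counter medication → 0% → £0.00
Building blocks set £119.08: toys → 3.75% → £4.47
RC car £68.73: toys → 3.75% → £2.58
Bag of rice (5 lb) £9.73: unprepared groceries, buyer-exempt → 0% → £0.00
Cheddar block £5.59: unprepared groceries, buyer-exempt → 0% → £0.00
Frozen peas £1.54: unprepared groceries, buyer-exempt → 0% → £0.00
Ibuprofen (100 ct) £13.34: over-the-counter medication → 0% → £0.00
Jigsaw puzzle (1000 pc) £16.60: toys → 3.75% → £0.62
Pasta (2 lb) £2.92: unprepared groceries, buyer-exempt → 0% → £0.00
Action figure £26.35: toys → 3.75% → £0.99
Total tax = £4.47 + £2.58 + £0.62 + £0.99 = £8.66

£8.66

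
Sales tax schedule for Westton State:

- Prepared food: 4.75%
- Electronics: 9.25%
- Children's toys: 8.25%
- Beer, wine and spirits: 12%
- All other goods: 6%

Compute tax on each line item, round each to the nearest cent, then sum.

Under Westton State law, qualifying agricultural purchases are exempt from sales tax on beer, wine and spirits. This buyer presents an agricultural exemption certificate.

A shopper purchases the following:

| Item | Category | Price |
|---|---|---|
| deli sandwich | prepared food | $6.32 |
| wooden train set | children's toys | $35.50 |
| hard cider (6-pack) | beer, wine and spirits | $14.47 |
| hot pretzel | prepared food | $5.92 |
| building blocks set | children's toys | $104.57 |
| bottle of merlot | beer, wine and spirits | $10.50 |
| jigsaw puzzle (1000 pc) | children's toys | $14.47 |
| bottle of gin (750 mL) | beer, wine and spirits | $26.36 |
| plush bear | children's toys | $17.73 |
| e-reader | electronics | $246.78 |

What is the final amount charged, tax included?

Deli sandwich $6.32: prepared food → 4.75% → $0.30
Wooden train set $35.50: children's toys → 8.25% → $2.93
Hard cider (6-pack) $14.47: beer, wine and spirits, buyer-exempt → 0% → $0.00
Hot pretzel $5.92: prepared food → 4.75% → $0.28
Building blocks set $104.57: children's toys → 8.25% → $8.63
Bottle of merlot $10.50: beer, wine and spirits, buyer-exempt → 0% → $0.00
Jigsaw puzzle (1000 pc) $14.47: children's toys → 8.25% → $1.19
Bottle of gin (750 mL) $26.36: beer, wine and spirits, buyer-exempt → 0% → $0.00
Plush bear $17.73: children's toys → 8.25% → $1.46
E-reader $246.78: electronics → 9.25% → $22.83
Subtotal = $482.62; tax = $37.62; total due = $520.24

$520.24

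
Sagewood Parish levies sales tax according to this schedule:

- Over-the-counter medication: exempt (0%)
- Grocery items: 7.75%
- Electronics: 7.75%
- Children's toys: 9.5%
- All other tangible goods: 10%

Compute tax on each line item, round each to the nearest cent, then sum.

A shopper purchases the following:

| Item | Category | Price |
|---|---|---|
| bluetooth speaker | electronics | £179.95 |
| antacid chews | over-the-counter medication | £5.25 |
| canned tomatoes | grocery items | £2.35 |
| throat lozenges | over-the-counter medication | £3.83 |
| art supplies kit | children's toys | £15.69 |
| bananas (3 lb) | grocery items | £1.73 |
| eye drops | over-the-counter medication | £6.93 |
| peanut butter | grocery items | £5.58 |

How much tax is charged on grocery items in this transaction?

Canned tomatoes £2.35: grocery items → 7.75% → £0.18
Bananas (3 lb) £1.73: grocery items → 7.75% → £0.13
Peanut butter £5.58: grocery items → 7.75% → £0.43
Tax on grocery items = £0.18 + £0.13 + £0.43 = £0.74

£0.74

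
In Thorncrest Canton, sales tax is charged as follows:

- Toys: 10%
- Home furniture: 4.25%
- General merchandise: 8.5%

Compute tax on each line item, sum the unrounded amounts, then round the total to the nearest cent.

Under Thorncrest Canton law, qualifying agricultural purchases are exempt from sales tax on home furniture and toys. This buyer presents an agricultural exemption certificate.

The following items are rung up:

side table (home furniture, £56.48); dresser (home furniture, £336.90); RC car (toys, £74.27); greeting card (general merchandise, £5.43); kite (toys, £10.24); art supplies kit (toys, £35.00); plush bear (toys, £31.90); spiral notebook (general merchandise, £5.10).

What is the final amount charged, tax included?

£556.22

Side table £56.48: home furniture, buyer-exempt → 0% → £0.00
Dresser £336.90: home furniture, buyer-exempt → 0% → £0.00
RC car £74.27: toys, buyer-exempt → 0% → £0.00
Greeting card £5.43: general merchandise → 8.5% → £0.46155
Kite £10.24: toys, buyer-exempt → 0% → £0.00
Art supplies kit £35.00: toys, buyer-exempt → 0% → £0.00
Plush bear £31.90: toys, buyer-exempt → 0% → £0.00
Spiral notebook £5.10: general merchandise → 8.5% → £0.4335
Subtotal = £555.32; unrounded tax = £0.89505 → £0.90; total due = £556.22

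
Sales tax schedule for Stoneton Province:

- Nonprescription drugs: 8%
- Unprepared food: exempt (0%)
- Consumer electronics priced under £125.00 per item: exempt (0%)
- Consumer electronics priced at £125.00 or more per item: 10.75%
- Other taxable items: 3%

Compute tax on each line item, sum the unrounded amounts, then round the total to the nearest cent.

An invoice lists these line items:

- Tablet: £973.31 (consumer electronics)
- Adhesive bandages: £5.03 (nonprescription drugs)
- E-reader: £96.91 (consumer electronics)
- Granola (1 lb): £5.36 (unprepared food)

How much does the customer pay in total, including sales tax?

Tablet £973.31: consumer electronics, £125.00 or more → 10.75% → £104.630825
Adhesive bandages £5.03: nonprescription drugs → 8% → £0.4024
E-reader £96.91: consumer electronics, under £125.00 → 0% → £0.00
Granola (1 lb) £5.36: unprepared food → 0% → £0.00
Subtotal = £1080.61; unrounded tax = £105.033225 → £105.03; total due = £1185.64

£1185.64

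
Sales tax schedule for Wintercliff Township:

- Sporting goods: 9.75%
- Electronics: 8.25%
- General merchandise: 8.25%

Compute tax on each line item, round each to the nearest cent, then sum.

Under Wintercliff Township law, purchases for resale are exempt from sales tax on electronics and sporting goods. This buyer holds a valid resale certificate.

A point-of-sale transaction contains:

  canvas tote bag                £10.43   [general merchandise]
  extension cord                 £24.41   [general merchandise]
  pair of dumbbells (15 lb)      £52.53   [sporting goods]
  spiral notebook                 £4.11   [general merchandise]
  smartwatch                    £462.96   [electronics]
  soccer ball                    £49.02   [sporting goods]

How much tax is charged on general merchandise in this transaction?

£3.21

Canvas tote bag £10.43: general merchandise → 8.25% → £0.86
Extension cord £24.41: general merchandise → 8.25% → £2.01
Spiral notebook £4.11: general merchandise → 8.25% → £0.34
Tax on general merchandise = £0.86 + £2.01 + £0.34 = £3.21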